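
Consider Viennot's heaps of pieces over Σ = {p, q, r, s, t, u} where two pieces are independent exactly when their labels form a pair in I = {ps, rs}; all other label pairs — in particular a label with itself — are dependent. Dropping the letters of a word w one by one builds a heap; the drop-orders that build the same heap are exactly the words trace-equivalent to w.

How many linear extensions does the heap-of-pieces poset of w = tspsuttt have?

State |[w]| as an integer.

3

#0=t has no predecessor
#1=s depends on [0:t]
#2=p depends on [0:t]
#3=s depends on [1:s]
#4=u depends on [2:p, 3:s]
#5=t depends on [4:u]
#6=t depends on [5:t]
#7=t depends on [6:t]
sources: [0:t]
N(rest) = Σ N(rest − s) over sources s of rest; N(one piece) = 1:
  size 1 → [7]=1
  size 2 → [6,7]=1
  size 3 → [5,6,7]=1
  size 4 → [4,5,6,7]=1
  size 5 → [2,4,5,6,7]=1  [3,4,5,6,7]=1
  size 6 → [1,3,4,5,6,7]=1  [2,3,4,5,6,7]=2
  first=0(t) contributes 3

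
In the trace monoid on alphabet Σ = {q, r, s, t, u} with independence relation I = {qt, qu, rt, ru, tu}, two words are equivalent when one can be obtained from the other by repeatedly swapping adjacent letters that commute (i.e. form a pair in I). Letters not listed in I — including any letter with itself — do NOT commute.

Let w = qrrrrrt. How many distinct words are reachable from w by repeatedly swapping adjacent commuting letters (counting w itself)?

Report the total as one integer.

piece 0:q — minimal
piece 1:r rests on {0:q}
piece 2:r rests on {1:r}
piece 3:r rests on {2:r}
piece 4:r rests on {3:r}
piece 5:r rests on {4:r}
piece 6:t — minimal
minimal pieces: {0:q, 6:t}
ways to finish when only these pieces remain (= sum over removing one remaining piece with nothing left below it):
  1 left: {5}→1  {6}→1
  2 left: {4,5}→1  {5,6}→2
  3 left: {3,4,5}→1  {4,5,6}→3
  4 left: {2,3,4,5}→1  {3,4,5,6}→4
  5 left: {1,2,3,4,5}→1  {2,3,4,5,6}→5
  placing 0:q first → 6 extensions
  placing 6:t first → 1 extensions
total linear extensions = 7

7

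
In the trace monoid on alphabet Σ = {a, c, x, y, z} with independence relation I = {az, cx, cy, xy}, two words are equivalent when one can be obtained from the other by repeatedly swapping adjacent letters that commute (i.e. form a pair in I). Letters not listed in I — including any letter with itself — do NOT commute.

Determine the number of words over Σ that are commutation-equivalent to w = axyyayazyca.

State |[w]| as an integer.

12

0(a) covers ∅
1(x) covers 0:a
2(y) covers 0:a
3(y) covers 2:y
4(a) covers 1:x, 3:y
5(y) covers 4:a
6(a) covers 5:y
7(z) covers 5:y
8(y) covers 6:a, 7:z
9(c) covers 6:a, 7:z
10(a) covers 8:y, 9:c
floor of heap: 0:a
completions by unplaced set U, small U first (add the entries for U minus each lowest piece of U):
  |U|=1: {10}:1
  |U|=2: {8,10}:1  {9,10}:1
  |U|=3: {8,9,10}:2
  |U|=4: {6,8,9,10}:2  {7,8,9,10}:2
  |U|=5: {6,7,8,9,10}:4
  |U|=6: {5,6,7,8,9,10}:4
  |U|=7: {4,5,6,7,8,9,10}:4
  |U|=8: {1,4,5,6,7,8,9,10}:4  {3,4,5,6,7,8,9,10}:4
  |U|=9: {1,3,4,5,6,7,8,9,10}:8  {2,3,4,5,6,7,8,9,10}:4
  start at 0(a): 12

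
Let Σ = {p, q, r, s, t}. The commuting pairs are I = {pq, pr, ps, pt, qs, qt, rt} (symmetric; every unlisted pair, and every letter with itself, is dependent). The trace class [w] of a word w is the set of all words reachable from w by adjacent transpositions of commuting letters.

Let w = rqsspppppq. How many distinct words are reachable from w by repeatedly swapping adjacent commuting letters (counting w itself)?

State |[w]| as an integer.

0(r) covers ∅
1(q) covers 0:r
2(s) covers 0:r
3(s) covers 2:s
4(p) covers ∅
5(p) covers 4:p
6(p) covers 5:p
7(p) covers 6:p
8(p) covers 7:p
9(q) covers 1:q
floor of heap: 0:r, 4:p
completions by unplaced set U, small U first (add the entries for U minus each lowest piece of U):
  |U|=1: {3}:1  {8}:1  {9}:1
  |U|=2: {1,9}:1  {2,3}:1  {3,8}:2  {3,9}:2  {7,8}:1  {8,9}:2
  |U|=3: {1,3,9}:3  {1,8,9}:3  {2,3,8}:3  {2,3,9}:3  {3,7,8}:3  {3,8,9}:6  {6,7,8}:1  {7,8,9}:3
  |U|=4: {1,2,3,9}:6  {1,3,8,9}:12  {1,7,8,9}:6  {2,3,7,8}:6  {2,3,8,9}:12  {3,6,7,8}:4  {3,7,8,9}:12  {5,6,7,8}:1  {6,7,8,9}:4
  |U|=5: {0,1,2,3,9}:6  {1,2,3,8,9}:30  {1,3,7,8,9}:30  {1,6,7,8,9}:10  {2,3,6,7,8}:10  {2,3,7,8,9}:30  {3,5,6,7,8}:5  {3,6,7,8,9}:20  {4,5,6,7,8}:1  {5,6,7,8,9}:5
  |U|=6: {0,1,2,3,8,9}:36  {1,2,3,7,8,9}:90  {1,3,6,7,8,9}:60  {1,5,6,7,8,9}:15  {2,3,5,6,7,8}:15  {2,3,6,7,8,9}:60  {3,4,5,6,7,8}:6  {3,5,6,7,8,9}:30  {4,5,6,7,8,9}:6
  |U|=7: {0,1,2,3,7,8,9}:126  {1,2,3,6,7,8,9}:210  {1,3,5,6,7,8,9}:105  {1,4,5,6,7,8,9}:21  {2,3,4,5,6,7,8}:21  {2,3,5,6,7,8,9}:105  {3,4,5,6,7,8,9}:42
  |U|=8: {0,1,2,3,6,7,8,9}:336  {1,2,3,5,6,7,8,9}:420  {1,3,4,5,6,7,8,9}:168  {2,3,4,5,6,7,8,9}:168
  start at 0(r): 756
  start at 4(p): 756
sum over floor = 1512

1512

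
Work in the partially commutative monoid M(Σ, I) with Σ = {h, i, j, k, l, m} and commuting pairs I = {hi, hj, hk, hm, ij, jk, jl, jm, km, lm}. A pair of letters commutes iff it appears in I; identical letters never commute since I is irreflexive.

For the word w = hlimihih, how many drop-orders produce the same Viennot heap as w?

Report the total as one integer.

15

#0=h has no predecessor
#1=l depends on [0:h]
#2=i depends on [1:l]
#3=m depends on [2:i]
#4=i depends on [3:m]
#5=h depends on [1:l]
#6=i depends on [4:i]
#7=h depends on [5:h]
sources: [0:h]
N(rest) = Σ N(rest − s) over sources s of rest; N(one piece) = 1:
  size 1 → [6]=1  [7]=1
  size 2 → [4,6]=1  [5,7]=1  [6,7]=2
  size 3 → [3,4,6]=1  [4,6,7]=3  [5,6,7]=3
  size 4 → [2,3,4,6]=1  [3,4,6,7]=4  [4,5,6,7]=6
  size 5 → [2,3,4,6,7]=5  [3,4,5,6,7]=10
  size 6 → [2,3,4,5,6,7]=15
  first=0(h) contributes 15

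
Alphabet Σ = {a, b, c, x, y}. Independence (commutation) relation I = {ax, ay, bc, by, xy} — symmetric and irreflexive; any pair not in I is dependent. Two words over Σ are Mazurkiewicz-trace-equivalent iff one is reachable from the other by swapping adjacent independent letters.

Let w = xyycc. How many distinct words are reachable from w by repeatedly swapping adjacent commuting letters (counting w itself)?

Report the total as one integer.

0(x) covers ∅
1(y) covers ∅
2(y) covers 1:y
3(c) covers 0:x, 2:y
4(c) covers 3:c
floor of heap: 0:x, 1:y
completions by unplaced set U, small U first (add the entries for U minus each lowest piece of U):
  |U|=1: {4}:1
  |U|=2: {3,4}:1
  |U|=3: {0,3,4}:1  {2,3,4}:1
  start at 0(x): 1
  start at 1(y): 2
sum over floor = 3

3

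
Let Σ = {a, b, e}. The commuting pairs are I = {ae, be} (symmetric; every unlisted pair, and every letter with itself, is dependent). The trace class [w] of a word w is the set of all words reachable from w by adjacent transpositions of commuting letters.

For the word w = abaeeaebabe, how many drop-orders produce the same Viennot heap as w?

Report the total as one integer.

330

0(a) covers ∅
1(b) covers 0:a
2(a) covers 1:b
3(e) covers ∅
4(e) covers 3:e
5(a) covers 2:a
6(e) covers 4:e
7(b) covers 5:a
8(a) covers 7:b
9(b) covers 8:a
10(e) covers 6:e
floor of heap: 0:a, 3:e
completions by unplaced set U, small U first (add the entries for U minus each lowest piece of U):
  |U|=1: {9}:1  {10}:1
  |U|=2: {6,10}:1  {8,9}:1  {9,10}:2
  |U|=3: {4,6,10}:1  {6,9,10}:3  {7,8,9}:1  {8,9,10}:3
  |U|=4: {3,4,6,10}:1  {4,6,9,10}:4  {5,7,8,9}:1  {6,8,9,10}:6  {7,8,9,10}:4
  |U|=5: {2,5,7,8,9}:1  {3,4,6,9,10}:5  {4,6,8,9,10}:10  {5,7,8,9,10}:5  {6,7,8,9,10}:10
  |U|=6: {1,2,5,7,8,9}:1  {2,5,7,8,9,10}:6  {3,4,6,8,9,10}:15  {4,6,7,8,9,10}:20  {5,6,7,8,9,10}:15
  |U|=7: {0,1,2,5,7,8,9}:1  {1,2,5,7,8,9,10}:7  {2,5,6,7,8,9,10}:21  {3,4,6,7,8,9,10}:35  {4,5,6,7,8,9,10}:35
  |U|=8: {0,1,2,5,7,8,9,10}:8  {1,2,5,6,7,8,9,10}:28  {2,4,5,6,7,8,9,10}:56  {3,4,5,6,7,8,9,10}:70
  |U|=9: {0,1,2,5,6,7,8,9,10}:36  {1,2,4,5,6,7,8,9,10}:84  {2,3,4,5,6,7,8,9,10}:126
  start at 0(a): 210
  start at 3(e): 120
sum over floor = 330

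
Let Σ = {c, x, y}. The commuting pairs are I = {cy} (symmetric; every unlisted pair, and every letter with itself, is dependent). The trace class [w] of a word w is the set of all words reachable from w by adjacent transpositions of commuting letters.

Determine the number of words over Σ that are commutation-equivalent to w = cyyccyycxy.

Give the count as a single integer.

drop 0:c onto floor
drop 1:y onto floor
drop 2:y onto {1:y}
drop 3:c onto {0:c}
drop 4:c onto {3:c}
drop 5:y onto {2:y}
drop 6:y onto {5:y}
drop 7:c onto {4:c}
drop 8:x onto {6:y, 7:c}
drop 9:y onto {8:x}
ground layer = {0:c, 1:y}
drop-orders for the pieces not yet dropped (sum over which currently-grounded one goes next):
  1 to go: {9} 1
  2 to go: {8,9} 1
  3 to go: {6,8,9} 1  {7,8,9} 1
  4 to go: {4,7,8,9} 1  {5,6,8,9} 1  {6,7,8,9} 2
  5 to go: {2,5,6,8,9} 1  {3,4,7,8,9} 1  {4,6,7,8,9} 3  {5,6,7,8,9} 3
  6 to go: {0,3,4,7,8,9} 1  {1,2,5,6,8,9} 1  {2,5,6,7,8,9} 4  {3,4,6,7,8,9} 4  {4,5,6,7,8,9} 6
  7 to go: {0,3,4,6,7,8,9} 5  {1,2,5,6,7,8,9} 5  {2,4,5,6,7,8,9} 10  {3,4,5,6,7,8,9} 10
  8 to go: {0,3,4,5,6,7,8,9} 15  {1,2,4,5,6,7,8,9} 15  {2,3,4,5,6,7,8,9} 20
  if 0:c drops first: 35 orders
  if 1:y drops first: 35 orders
heap linearizations: 70

70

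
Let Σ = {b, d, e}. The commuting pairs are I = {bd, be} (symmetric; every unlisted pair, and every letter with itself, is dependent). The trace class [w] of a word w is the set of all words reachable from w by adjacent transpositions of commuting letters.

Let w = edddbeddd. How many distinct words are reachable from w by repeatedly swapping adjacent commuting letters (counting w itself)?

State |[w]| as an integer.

9

drop 0:e onto floor
drop 1:d onto {0:e}
drop 2:d onto {1:d}
drop 3:d onto {2:d}
drop 4:b onto floor
drop 5:e onto {3:d}
drop 6:d onto {5:e}
drop 7:d onto {6:d}
drop 8:d onto {7:d}
ground layer = {0:e, 4:b}
drop-orders for the pieces not yet dropped (sum over which currently-grounded one goes next):
  1 to go: {4} 1  {8} 1
  2 to go: {4,8} 2  {7,8} 1
  3 to go: {4,7,8} 3  {6,7,8} 1
  4 to go: {4,6,7,8} 4  {5,6,7,8} 1
  5 to go: {3,5,6,7,8} 1  {4,5,6,7,8} 5
  6 to go: {2,3,5,6,7,8} 1  {3,4,5,6,7,8} 6
  7 to go: {1,2,3,5,6,7,8} 1  {2,3,4,5,6,7,8} 7
  if 0:e drops first: 8 orders
  if 4:b drops first: 1 orders
heap linearizations: 9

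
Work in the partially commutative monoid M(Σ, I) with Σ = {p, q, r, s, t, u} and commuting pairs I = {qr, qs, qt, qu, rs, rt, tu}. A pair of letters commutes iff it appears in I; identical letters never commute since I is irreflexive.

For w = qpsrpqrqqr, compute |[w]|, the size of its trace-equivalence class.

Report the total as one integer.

piece 0:q — minimal
piece 1:p rests on {0:q}
piece 2:s rests on {1:p}
piece 3:r rests on {1:p}
piece 4:p rests on {2:s, 3:r}
piece 5:q rests on {4:p}
piece 6:r rests on {4:p}
piece 7:q rests on {5:q}
piece 8:q rests on {7:q}
piece 9:r rests on {6:r}
minimal pieces: {0:q}
ways to finish when only these pieces remain (= sum over removing one remaining piece with nothing left below it):
  1 left: {8}→1  {9}→1
  2 left: {6,9}→1  {7,8}→1  {8,9}→2
  3 left: {5,7,8}→1  {6,8,9}→3  {7,8,9}→3
  4 left: {5,7,8,9}→4  {6,7,8,9}→6
  5 left: {5,6,7,8,9}→10
  6 left: {4,5,6,7,8,9}→10
  7 left: {2,4,5,6,7,8,9}→10  {3,4,5,6,7,8,9}→10
  8 left: {2,3,4,5,6,7,8,9}→20
  placing 0:q first → 20 extensions

20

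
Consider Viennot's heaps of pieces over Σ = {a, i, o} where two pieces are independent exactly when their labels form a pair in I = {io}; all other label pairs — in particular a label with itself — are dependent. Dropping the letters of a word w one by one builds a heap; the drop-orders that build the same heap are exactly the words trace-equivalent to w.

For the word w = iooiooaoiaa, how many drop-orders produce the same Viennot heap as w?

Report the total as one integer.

piece 0:i — minimal
piece 1:o — minimal
piece 2:o rests on {1:o}
piece 3:i rests on {0:i}
piece 4:o rests on {2:o}
piece 5:o rests on {4:o}
piece 6:a rests on {3:i, 5:o}
piece 7:o rests on {6:a}
piece 8:i rests on {6:a}
piece 9:a rests on {7:o, 8:i}
piece 10:a rests on {9:a}
minimal pieces: {0:i, 1:o}
ways to finish when only these pieces remain (= sum over removing one remaining piece with nothing left below it):
  1 left: {10}→1
  2 left: {9,10}→1
  3 left: {7,9,10}→1  {8,9,10}→1
  4 left: {7,8,9,10}→2
  5 left: {6,7,8,9,10}→2
  6 left: {3,6,7,8,9,10}→2  {5,6,7,8,9,10}→2
  7 left: {0,3,6,7,8,9,10}→2  {3,5,6,7,8,9,10}→4  {4,5,6,7,8,9,10}→2
  8 left: {0,3,5,6,7,8,9,10}→6  {2,4,5,6,7,8,9,10}→2  {3,4,5,6,7,8,9,10}→6
  9 left: {0,3,4,5,6,7,8,9,10}→12  {1,2,4,5,6,7,8,9,10}→2  {2,3,4,5,6,7,8,9,10}→8
  placing 0:i first → 10 extensions
  placing 1:o first → 20 extensions
total linear extensions = 30

30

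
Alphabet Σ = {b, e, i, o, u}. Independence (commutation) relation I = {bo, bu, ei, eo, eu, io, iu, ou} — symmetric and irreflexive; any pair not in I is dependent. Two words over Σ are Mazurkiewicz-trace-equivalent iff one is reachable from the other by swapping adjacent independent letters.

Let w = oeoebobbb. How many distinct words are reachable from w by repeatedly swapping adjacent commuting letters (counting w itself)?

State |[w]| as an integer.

84

drop 0:o onto floor
drop 1:e onto floor
drop 2:o onto {0:o}
drop 3:e onto {1:e}
drop 4:b onto {3:e}
drop 5:o onto {2:o}
drop 6:b onto {4:b}
drop 7:b onto {6:b}
drop 8:b onto {7:b}
ground layer = {0:o, 1:e}
drop-orders for the pieces not yet dropped (sum over which currently-grounded one goes next):
  1 to go: {5} 1  {8} 1
  2 to go: {2,5} 1  {5,8} 2  {7,8} 1
  3 to go: {0,2,5} 1  {2,5,8} 3  {5,7,8} 3  {6,7,8} 1
  4 to go: {0,2,5,8} 4  {2,5,7,8} 6  {4,6,7,8} 1  {5,6,7,8} 4
  5 to go: {0,2,5,7,8} 10  {2,5,6,7,8} 10  {3,4,6,7,8} 1  {4,5,6,7,8} 5
  6 to go: {0,2,5,6,7,8} 20  {1,3,4,6,7,8} 1  {2,4,5,6,7,8} 15  {3,4,5,6,7,8} 6
  7 to go: {0,2,4,5,6,7,8} 35  {1,3,4,5,6,7,8} 7  {2,3,4,5,6,7,8} 21
  if 0:o drops first: 28 orders
  if 1:e drops first: 56 orders
heap linearizations: 84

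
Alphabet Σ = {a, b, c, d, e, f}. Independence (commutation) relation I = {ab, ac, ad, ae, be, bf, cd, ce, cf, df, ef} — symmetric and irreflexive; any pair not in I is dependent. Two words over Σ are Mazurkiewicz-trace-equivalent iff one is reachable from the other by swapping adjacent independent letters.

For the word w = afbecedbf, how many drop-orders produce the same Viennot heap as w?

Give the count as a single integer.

0(a) covers ∅
1(f) covers 0:a
2(b) covers ∅
3(e) covers ∅
4(c) covers 2:b
5(e) covers 3:e
6(d) covers 2:b, 5:e
7(b) covers 4:c, 6:d
8(f) covers 1:f
floor of heap: 0:a, 2:b, 3:e
completions by unplaced set U, small U first (add the entries for U minus each lowest piece of U):
  |U|=1: {7}:1  {8}:1
  |U|=2: {1,8}:1  {4,7}:1  {6,7}:1  {7,8}:2
  |U|=3: {0,1,8}:1  {1,7,8}:3  {4,6,7}:2  {4,7,8}:3  {5,6,7}:1  {6,7,8}:3
  |U|=4: {0,1,7,8}:4  {1,4,7,8}:6  {1,6,7,8}:6  {2,4,6,7}:2  {3,5,6,7}:1  {4,5,6,7}:3  {4,6,7,8}:8  {5,6,7,8}:4
  |U|=5: {0,1,4,7,8}:10  {0,1,6,7,8}:10  {1,4,6,7,8}:20  {1,5,6,7,8}:10  {2,4,5,6,7}:5  {2,4,6,7,8}:10  {3,4,5,6,7}:4  {3,5,6,7,8}:5  {4,5,6,7,8}:15
  |U|=6: {0,1,4,6,7,8}:40  {0,1,5,6,7,8}:20  {1,2,4,6,7,8}:30  {1,3,5,6,7,8}:15  {1,4,5,6,7,8}:45  {2,3,4,5,6,7}:9  {2,4,5,6,7,8}:30  {3,4,5,6,7,8}:24
  |U|=7: {0,1,2,4,6,7,8}:70  {0,1,3,5,6,7,8}:35  {0,1,4,5,6,7,8}:105  {1,2,4,5,6,7,8}:105  {1,3,4,5,6,7,8}:84  {2,3,4,5,6,7,8}:63
  start at 0(a): 252
  start at 2(b): 224
  start at 3(e): 280
sum over floor = 756

756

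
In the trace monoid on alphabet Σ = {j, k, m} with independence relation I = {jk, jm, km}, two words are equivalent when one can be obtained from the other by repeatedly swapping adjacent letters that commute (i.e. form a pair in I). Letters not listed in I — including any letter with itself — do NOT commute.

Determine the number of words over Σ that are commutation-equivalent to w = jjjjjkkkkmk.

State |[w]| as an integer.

2772

0(j) covers ∅
1(j) covers 0:j
2(j) covers 1:j
3(j) covers 2:j
4(j) covers 3:j
5(k) covers ∅
6(k) covers 5:k
7(k) covers 6:k
8(k) covers 7:k
9(m) covers ∅
10(k) covers 8:k
floor of heap: 0:j, 5:k, 9:m
completions by unplaced set U, small U first (add the entries for U minus each lowest piece of U):
  |U|=1: {4}:1  {9}:1  {10}:1
  |U|=2: {3,4}:1  {4,9}:2  {4,10}:2  {8,10}:1  {9,10}:2
  |U|=3: {2,3,4}:1  {3,4,9}:3  {3,4,10}:3  {4,8,10}:3  {4,9,10}:6  {7,8,10}:1  {8,9,10}:3
  |U|=4: {1,2,3,4}:1  {2,3,4,9}:4  {2,3,4,10}:4  {3,4,8,10}:6  {3,4,9,10}:12  {4,7,8,10}:4  {4,8,9,10}:12  {6,7,8,10}:1  {7,8,9,10}:4
  |U|=5: {0,1,2,3,4}:1  {1,2,3,4,9}:5  {1,2,3,4,10}:5  {2,3,4,8,10}:10  {2,3,4,9,10}:20  {3,4,7,8,10}:10  {3,4,8,9,10}:30  {4,6,7,8,10}:5  {4,7,8,9,10}:20  {5,6,7,8,10}:1  {6,7,8,9,10}:5
  |U|=6: {0,1,2,3,4,9}:6  {0,1,2,3,4,10}:6  {1,2,3,4,8,10}:15  {1,2,3,4,9,10}:30  {2,3,4,7,8,10}:20  {2,3,4,8,9,10}:60  {3,4,6,7,8,10}:15  {3,4,7,8,9,10}:60  {4,5,6,7,8,10}:6  {4,6,7,8,9,10}:30  {5,6,7,8,9,10}:6
  |U|=7: {0,1,2,3,4,8,10}:21  {0,1,2,3,4,9,10}:42  {1,2,3,4,7,8,10}:35  {1,2,3,4,8,9,10}:105  {2,3,4,6,7,8,10}:35  {2,3,4,7,8,9,10}:140  {3,4,5,6,7,8,10}:21  {3,4,6,7,8,9,10}:105  {4,5,6,7,8,9,10}:42
  |U|=8: {0,1,2,3,4,7,8,10}:56  {0,1,2,3,4,8,9,10}:168  {1,2,3,4,6,7,8,10}:70  {1,2,3,4,7,8,9,10}:280  {2,3,4,5,6,7,8,10}:56  {2,3,4,6,7,8,9,10}:280  {3,4,5,6,7,8,9,10}:168
  |U|=9: {0,1,2,3,4,6,7,8,10}:126  {0,1,2,3,4,7,8,9,10}:504  {1,2,3,4,5,6,7,8,10}:126  {1,2,3,4,6,7,8,9,10}:630  {2,3,4,5,6,7,8,9,10}:504
  start at 0(j): 1260
  start at 5(k): 1260
  start at 9(m): 252
sum over floor = 2772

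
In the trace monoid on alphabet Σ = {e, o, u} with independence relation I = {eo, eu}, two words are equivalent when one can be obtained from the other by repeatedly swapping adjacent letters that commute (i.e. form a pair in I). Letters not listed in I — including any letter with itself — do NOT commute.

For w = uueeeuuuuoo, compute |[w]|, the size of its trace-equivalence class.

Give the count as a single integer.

165

0(u) covers ∅
1(u) covers 0:u
2(e) covers ∅
3(e) covers 2:e
4(e) covers 3:e
5(u) covers 1:u
6(u) covers 5:u
7(u) covers 6:u
8(u) covers 7:u
9(o) covers 8:u
10(o) covers 9:o
floor of heap: 0:u, 2:e
completions by unplaced set U, small U first (add the entries for U minus each lowest piece of U):
  |U|=1: {4}:1  {10}:1
  |U|=2: {3,4}:1  {4,10}:2  {9,10}:1
  |U|=3: {2,3,4}:1  {3,4,10}:3  {4,9,10}:3  {8,9,10}:1
  |U|=4: {2,3,4,10}:4  {3,4,9,10}:6  {4,8,9,10}:4  {7,8,9,10}:1
  |U|=5: {2,3,4,9,10}:10  {3,4,8,9,10}:10  {4,7,8,9,10}:5  {6,7,8,9,10}:1
  |U|=6: {2,3,4,8,9,10}:20  {3,4,7,8,9,10}:15  {4,6,7,8,9,10}:6  {5,6,7,8,9,10}:1
  |U|=7: {1,5,6,7,8,9,10}:1  {2,3,4,7,8,9,10}:35  {3,4,6,7,8,9,10}:21  {4,5,6,7,8,9,10}:7
  |U|=8: {0,1,5,6,7,8,9,10}:1  {1,4,5,6,7,8,9,10}:8  {2,3,4,6,7,8,9,10}:56  {3,4,5,6,7,8,9,10}:28
  |U|=9: {0,1,4,5,6,7,8,9,10}:9  {1,3,4,5,6,7,8,9,10}:36  {2,3,4,5,6,7,8,9,10}:84
  start at 0(u): 120
  start at 2(e): 45
sum over floor = 165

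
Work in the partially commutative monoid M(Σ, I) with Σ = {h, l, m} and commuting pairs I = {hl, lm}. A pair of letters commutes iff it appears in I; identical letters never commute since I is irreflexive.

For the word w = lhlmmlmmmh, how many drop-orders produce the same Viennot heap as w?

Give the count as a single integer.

#0=l has no predecessor
#1=h has no predecessor
#2=l depends on [0:l]
#3=m depends on [1:h]
#4=m depends on [3:m]
#5=l depends on [2:l]
#6=m depends on [4:m]
#7=m depends on [6:m]
#8=m depends on [7:m]
#9=h depends on [8:m]
sources: [0:l, 1:h]
N(rest) = Σ N(rest − s) over sources s of rest; N(one piece) = 1:
  size 1 → [5]=1  [9]=1
  size 2 → [2,5]=1  [5,9]=2  [8,9]=1
  size 3 → [0,2,5]=1  [2,5,9]=3  [5,8,9]=3  [7,8,9]=1
  size 4 → [0,2,5,9]=4  [2,5,8,9]=6  [5,7,8,9]=4  [6,7,8,9]=1
  size 5 → [0,2,5,8,9]=10  [2,5,7,8,9]=10  [4,6,7,8,9]=1  [5,6,7,8,9]=5
  size 6 → [0,2,5,7,8,9]=20  [2,5,6,7,8,9]=15  [3,4,6,7,8,9]=1  [4,5,6,7,8,9]=6
  size 7 → [0,2,5,6,7,8,9]=35  [1,3,4,6,7,8,9]=1  [2,4,5,6,7,8,9]=21  [3,4,5,6,7,8,9]=7
  size 8 → [0,2,4,5,6,7,8,9]=56  [1,3,4,5,6,7,8,9]=8  [2,3,4,5,6,7,8,9]=28
  first=0(l) contributes 36
  first=1(h) contributes 84
|[w]| = 120

120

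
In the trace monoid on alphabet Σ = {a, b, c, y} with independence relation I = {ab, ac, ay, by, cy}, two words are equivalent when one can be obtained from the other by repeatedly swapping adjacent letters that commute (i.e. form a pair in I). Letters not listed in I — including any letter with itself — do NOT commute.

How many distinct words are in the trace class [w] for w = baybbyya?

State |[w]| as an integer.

560

0(b) covers ∅
1(a) covers ∅
2(y) covers ∅
3(b) covers 0:b
4(b) covers 3:b
5(y) covers 2:y
6(y) covers 5:y
7(a) covers 1:a
floor of heap: 0:b, 1:a, 2:y
completions by unplaced set U, small U first (add the entries for U minus each lowest piece of U):
  |U|=1: {4}:1  {6}:1  {7}:1
  |U|=2: {1,7}:1  {3,4}:1  {4,6}:2  {4,7}:2  {5,6}:1  {6,7}:2
  |U|=3: {0,3,4}:1  {1,4,7}:3  {1,6,7}:3  {2,5,6}:1  {3,4,6}:3  {3,4,7}:3  {4,5,6}:3  {4,6,7}:6  {5,6,7}:3
  |U|=4: {0,3,4,6}:4  {0,3,4,7}:4  {1,3,4,7}:6  {1,4,6,7}:12  {1,5,6,7}:6  {2,4,5,6}:4  {2,5,6,7}:4  {3,4,5,6}:6  {3,4,6,7}:12  {4,5,6,7}:12
  |U|=5: {0,1,3,4,7}:10  {0,3,4,5,6}:10  {0,3,4,6,7}:20  {1,2,5,6,7}:10  {1,3,4,6,7}:30  {1,4,5,6,7}:30  {2,3,4,5,6}:10  {2,4,5,6,7}:20  {3,4,5,6,7}:30
  |U|=6: {0,1,3,4,6,7}:60  {0,2,3,4,5,6}:20  {0,3,4,5,6,7}:60  {1,2,4,5,6,7}:60  {1,3,4,5,6,7}:90  {2,3,4,5,6,7}:60
  start at 0(b): 210
  start at 1(a): 140
  start at 2(y): 210
sum over floor = 560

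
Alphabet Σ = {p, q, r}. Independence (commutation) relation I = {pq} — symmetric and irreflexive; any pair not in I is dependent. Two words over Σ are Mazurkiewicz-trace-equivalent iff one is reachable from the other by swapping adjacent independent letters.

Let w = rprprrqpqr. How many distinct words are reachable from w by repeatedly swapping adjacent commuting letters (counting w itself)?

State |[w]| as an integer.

#0=r has no predecessor
#1=p depends on [0:r]
#2=r depends on [1:p]
#3=p depends on [2:r]
#4=r depends on [3:p]
#5=r depends on [4:r]
#6=q depends on [5:r]
#7=p depends on [5:r]
#8=q depends on [6:q]
#9=r depends on [7:p, 8:q]
sources: [0:r]
N(rest) = Σ N(rest − s) over sources s of rest; N(one piece) = 1:
  size 1 → [9]=1
  size 2 → [7,9]=1  [8,9]=1
  size 3 → [6,8,9]=1  [7,8,9]=2
  size 4 → [6,7,8,9]=3
  size 5 → [5,6,7,8,9]=3
  size 6 → [4,5,6,7,8,9]=3
  size 7 → [3,4,5,6,7,8,9]=3
  size 8 → [2,3,4,5,6,7,8,9]=3
  first=0(r) contributes 3

3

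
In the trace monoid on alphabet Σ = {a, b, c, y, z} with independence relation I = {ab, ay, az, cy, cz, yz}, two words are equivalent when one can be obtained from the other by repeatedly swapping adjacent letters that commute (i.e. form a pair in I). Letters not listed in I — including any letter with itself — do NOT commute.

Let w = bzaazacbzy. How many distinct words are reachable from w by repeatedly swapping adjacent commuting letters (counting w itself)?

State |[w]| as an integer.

piece 0:b — minimal
piece 1:z rests on {0:b}
piece 2:a — minimal
piece 3:a rests on {2:a}
piece 4:z rests on {1:z}
piece 5:a rests on {3:a}
piece 6:c rests on {0:b, 5:a}
piece 7:b rests on {4:z, 6:c}
piece 8:z rests on {7:b}
piece 9:y rests on {7:b}
minimal pieces: {0:b, 2:a}
ways to finish when only these pieces remain (= sum over removing one remaining piece with nothing left below it):
  1 left: {8}→1  {9}→1
  2 left: {8,9}→2
  3 left: {7,8,9}→2
  4 left: {4,7,8,9}→2  {6,7,8,9}→2
  5 left: {1,4,7,8,9}→2  {4,6,7,8,9}→4  {5,6,7,8,9}→2
  6 left: {1,4,6,7,8,9}→6  {3,5,6,7,8,9}→2  {4,5,6,7,8,9}→6
  7 left: {0,1,4,6,7,8,9}→6  {1,4,5,6,7,8,9}→12  {2,3,5,6,7,8,9}→2  {3,4,5,6,7,8,9}→8
  8 left: {0,1,4,5,6,7,8,9}→18  {1,3,4,5,6,7,8,9}→20  {2,3,4,5,6,7,8,9}→10
  placing 0:b first → 30 extensions
  placing 2:a first → 38 extensions
total linear extensions = 68

68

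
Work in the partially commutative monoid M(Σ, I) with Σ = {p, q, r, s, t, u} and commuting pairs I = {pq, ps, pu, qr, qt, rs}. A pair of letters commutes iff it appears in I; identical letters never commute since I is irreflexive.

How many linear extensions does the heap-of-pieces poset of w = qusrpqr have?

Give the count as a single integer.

drop 0:q onto floor
drop 1:u onto {0:q}
drop 2:s onto {1:u}
drop 3:r onto {1:u}
drop 4:p onto {3:r}
drop 5:q onto {2:s}
drop 6:r onto {4:p}
ground layer = {0:q}
drop-orders for the pieces not yet dropped (sum over which currently-grounded one goes next):
  1 to go: {5} 1  {6} 1
  2 to go: {2,5} 1  {4,6} 1  {5,6} 2
  3 to go: {2,5,6} 3  {3,4,6} 1  {4,5,6} 3
  4 to go: {2,4,5,6} 6  {3,4,5,6} 4
  5 to go: {2,3,4,5,6} 10
  if 0:q drops first: 10 orders

10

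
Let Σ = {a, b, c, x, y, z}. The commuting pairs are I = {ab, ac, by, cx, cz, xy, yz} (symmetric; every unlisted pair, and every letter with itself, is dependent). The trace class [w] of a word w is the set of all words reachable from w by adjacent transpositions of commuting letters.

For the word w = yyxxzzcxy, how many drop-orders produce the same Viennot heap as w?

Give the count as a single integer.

#0=y has no predecessor
#1=y depends on [0:y]
#2=x has no predecessor
#3=x depends on [2:x]
#4=z depends on [3:x]
#5=z depends on [4:z]
#6=c depends on [1:y]
#7=x depends on [5:z]
#8=y depends on [6:c]
sources: [0:y, 2:x]
N(rest) = Σ N(rest − s) over sources s of rest; N(one piece) = 1:
  size 1 → [7]=1  [8]=1
  size 2 → [5,7]=1  [6,8]=1  [7,8]=2
  size 3 → [1,6,8]=1  [4,5,7]=1  [5,7,8]=3  [6,7,8]=3
  size 4 → [0,1,6,8]=1  [1,6,7,8]=4  [3,4,5,7]=1  [4,5,7,8]=4  [5,6,7,8]=6
  size 5 → [0,1,6,7,8]=5  [1,5,6,7,8]=10  [2,3,4,5,7]=1  [3,4,5,7,8]=5  [4,5,6,7,8]=10
  size 6 → [0,1,5,6,7,8]=15  [1,4,5,6,7,8]=20  [2,3,4,5,7,8]=6  [3,4,5,6,7,8]=15
  size 7 → [0,1,4,5,6,7,8]=35  [1,3,4,5,6,7,8]=35  [2,3,4,5,6,7,8]=21
  first=0(y) contributes 56
  first=2(x) contributes 70
|[w]| = 126

126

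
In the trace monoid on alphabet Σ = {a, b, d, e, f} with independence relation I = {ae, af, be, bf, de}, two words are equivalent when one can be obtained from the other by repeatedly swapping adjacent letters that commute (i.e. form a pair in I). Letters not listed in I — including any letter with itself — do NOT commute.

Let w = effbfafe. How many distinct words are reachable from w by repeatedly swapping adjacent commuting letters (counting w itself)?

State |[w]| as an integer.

drop 0:e onto floor
drop 1:f onto {0:e}
drop 2:f onto {1:f}
drop 3:b onto floor
drop 4:f onto {2:f}
drop 5:a onto {3:b}
drop 6:f onto {4:f}
drop 7:e onto {6:f}
ground layer = {0:e, 3:b}
drop-orders for the pieces not yet dropped (sum over which currently-grounded one goes next):
  1 to go: {5} 1  {7} 1
  2 to go: {3,5} 1  {5,7} 2  {6,7} 1
  3 to go: {3,5,7} 3  {4,6,7} 1  {5,6,7} 3
  4 to go: {2,4,6,7} 1  {3,5,6,7} 6  {4,5,6,7} 4
  5 to go: {1,2,4,6,7} 1  {2,4,5,6,7} 5  {3,4,5,6,7} 10
  6 to go: {0,1,2,4,6,7} 1  {1,2,4,5,6,7} 6  {2,3,4,5,6,7} 15
  if 0:e drops first: 21 orders
  if 3:b drops first: 7 orders
heap linearizations: 28

28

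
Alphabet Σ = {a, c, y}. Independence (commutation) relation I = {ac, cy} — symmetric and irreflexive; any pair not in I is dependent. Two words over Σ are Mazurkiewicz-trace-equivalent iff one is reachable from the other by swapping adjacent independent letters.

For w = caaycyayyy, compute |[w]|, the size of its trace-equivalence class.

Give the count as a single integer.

0(c) covers ∅
1(a) covers ∅
2(a) covers 1:a
3(y) covers 2:a
4(c) covers 0:c
5(y) covers 3:y
6(a) covers 5:y
7(y) covers 6:a
8(y) covers 7:y
9(y) covers 8:y
floor of heap: 0:c, 1:a
completions by unplaced set U, small U first (add the entries for U minus each lowest piece of U):
  |U|=1: {4}:1  {9}:1
  |U|=2: {0,4}:1  {4,9}:2  {8,9}:1
  |U|=3: {0,4,9}:3  {4,8,9}:3  {7,8,9}:1
  |U|=4: {0,4,8,9}:6  {4,7,8,9}:4  {6,7,8,9}:1
  |U|=5: {0,4,7,8,9}:10  {4,6,7,8,9}:5  {5,6,7,8,9}:1
  |U|=6: {0,4,6,7,8,9}:15  {3,5,6,7,8,9}:1  {4,5,6,7,8,9}:6
  |U|=7: {0,4,5,6,7,8,9}:21  {2,3,5,6,7,8,9}:1  {3,4,5,6,7,8,9}:7
  |U|=8: {0,3,4,5,6,7,8,9}:28  {1,2,3,5,6,7,8,9}:1  {2,3,4,5,6,7,8,9}:8
  start at 0(c): 9
  start at 1(a): 36
sum over floor = 45

45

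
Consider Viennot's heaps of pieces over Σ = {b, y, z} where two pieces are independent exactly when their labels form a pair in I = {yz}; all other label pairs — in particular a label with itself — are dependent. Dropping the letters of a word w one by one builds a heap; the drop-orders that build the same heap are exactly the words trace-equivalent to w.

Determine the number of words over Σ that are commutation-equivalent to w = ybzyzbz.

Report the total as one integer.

#0=y has no predecessor
#1=b depends on [0:y]
#2=z depends on [1:b]
#3=y depends on [1:b]
#4=z depends on [2:z]
#5=b depends on [3:y, 4:z]
#6=z depends on [5:b]
sources: [0:y]
N(rest) = Σ N(rest − s) over sources s of rest; N(one piece) = 1:
  size 1 → [6]=1
  size 2 → [5,6]=1
  size 3 → [3,5,6]=1  [4,5,6]=1
  size 4 → [2,4,5,6]=1  [3,4,5,6]=2
  size 5 → [2,3,4,5,6]=3
  first=0(y) contributes 3

3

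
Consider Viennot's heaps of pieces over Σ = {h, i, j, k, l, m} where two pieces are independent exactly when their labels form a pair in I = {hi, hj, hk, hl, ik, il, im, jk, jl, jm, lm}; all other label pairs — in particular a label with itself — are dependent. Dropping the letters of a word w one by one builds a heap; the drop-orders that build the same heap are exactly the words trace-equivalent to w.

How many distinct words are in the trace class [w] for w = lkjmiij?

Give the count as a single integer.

0(l) covers ∅
1(k) covers 0:l
2(j) covers ∅
3(m) covers 1:k
4(i) covers 2:j
5(i) covers 4:i
6(j) covers 5:i
floor of heap: 0:l, 2:j
completions by unplaced set U, small U first (add the entries for U minus each lowest piece of U):
  |U|=1: {3}:1  {6}:1
  |U|=2: {1,3}:1  {3,6}:2  {5,6}:1
  |U|=3: {0,1,3}:1  {1,3,6}:3  {3,5,6}:3  {4,5,6}:1
  |U|=4: {0,1,3,6}:4  {1,3,5,6}:6  {2,4,5,6}:1  {3,4,5,6}:4
  |U|=5: {0,1,3,5,6}:10  {1,3,4,5,6}:10  {2,3,4,5,6}:5
  start at 0(l): 15
  start at 2(j): 20
sum over floor = 35

35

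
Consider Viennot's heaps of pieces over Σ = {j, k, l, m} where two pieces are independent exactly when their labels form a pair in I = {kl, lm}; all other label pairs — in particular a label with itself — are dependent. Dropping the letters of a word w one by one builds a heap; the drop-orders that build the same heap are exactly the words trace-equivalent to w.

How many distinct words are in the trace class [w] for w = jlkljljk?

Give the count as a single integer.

3

#0=j has no predecessor
#1=l depends on [0:j]
#2=k depends on [0:j]
#3=l depends on [1:l]
#4=j depends on [2:k, 3:l]
#5=l depends on [4:j]
#6=j depends on [5:l]
#7=k depends on [6:j]
sources: [0:j]
N(rest) = Σ N(rest − s) over sources s of rest; N(one piece) = 1:
  size 1 → [7]=1
  size 2 → [6,7]=1
  size 3 → [5,6,7]=1
  size 4 → [4,5,6,7]=1
  size 5 → [2,4,5,6,7]=1  [3,4,5,6,7]=1
  size 6 → [1,3,4,5,6,7]=1  [2,3,4,5,6,7]=2
  first=0(j) contributes 3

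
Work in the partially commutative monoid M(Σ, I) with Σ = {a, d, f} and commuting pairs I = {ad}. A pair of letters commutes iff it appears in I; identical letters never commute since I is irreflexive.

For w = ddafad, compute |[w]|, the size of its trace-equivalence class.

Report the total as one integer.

drop 0:d onto floor
drop 1:d onto {0:d}
drop 2:a onto floor
drop 3:f onto {1:d, 2:a}
drop 4:a onto {3:f}
drop 5:d onto {3:f}
ground layer = {0:d, 2:a}
drop-orders for the pieces not yet dropped (sum over which currently-grounded one goes next):
  1 to go: {4} 1  {5} 1
  2 to go: {4,5} 2
  3 to go: {3,4,5} 2
  4 to go: {1,3,4,5} 2  {2,3,4,5} 2
  if 0:d drops first: 4 orders
  if 2:a drops first: 2 orders
heap linearizations: 6

6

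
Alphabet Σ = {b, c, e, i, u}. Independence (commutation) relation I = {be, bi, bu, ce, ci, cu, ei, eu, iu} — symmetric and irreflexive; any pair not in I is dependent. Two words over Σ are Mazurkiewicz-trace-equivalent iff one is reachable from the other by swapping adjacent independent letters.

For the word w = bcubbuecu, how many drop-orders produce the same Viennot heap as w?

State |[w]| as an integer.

504

piece 0:b — minimal
piece 1:c rests on {0:b}
piece 2:u — minimal
piece 3:b rests on {1:c}
piece 4:b rests on {3:b}
piece 5:u rests on {2:u}
piece 6:e — minimal
piece 7:c rests on {4:b}
piece 8:u rests on {5:u}
minimal pieces: {0:b, 2:u, 6:e}
ways to finish when only these pieces remain (= sum over removing one remaining piece with nothing left below it):
  1 left: {6}→1  {7}→1  {8}→1
  2 left: {4,7}→1  {5,8}→1  {6,7}→2  {6,8}→2  {7,8}→2
  3 left: {2,5,8}→1  {3,4,7}→1  {4,6,7}→3  {4,7,8}→3  {5,6,8}→3  {5,7,8}→3  {6,7,8}→6
  4 left: {1,3,4,7}→1  {2,5,6,8}→4  {2,5,7,8}→4  {3,4,6,7}→4  {3,4,7,8}→4  {4,5,7,8}→6  {4,6,7,8}→12  {5,6,7,8}→12
  5 left: {0,1,3,4,7}→1  {1,3,4,6,7}→5  {1,3,4,7,8}→5  {2,4,5,7,8}→10  {2,5,6,7,8}→20  {3,4,5,7,8}→10  {3,4,6,7,8}→20  {4,5,6,7,8}→30
  6 left: {0,1,3,4,6,7}→6  {0,1,3,4,7,8}→6  {1,3,4,5,7,8}→15  {1,3,4,6,7,8}→30  {2,3,4,5,7,8}→20  {2,4,5,6,7,8}→60  {3,4,5,6,7,8}→60
  7 left: {0,1,3,4,5,7,8}→21  {0,1,3,4,6,7,8}→42  {1,2,3,4,5,7,8}→35  {1,3,4,5,6,7,8}→105  {2,3,4,5,6,7,8}→140
  placing 0:b first → 280 extensions
  placing 2:u first → 168 extensions
  placing 6:e first → 56 extensions
total linear extensions = 504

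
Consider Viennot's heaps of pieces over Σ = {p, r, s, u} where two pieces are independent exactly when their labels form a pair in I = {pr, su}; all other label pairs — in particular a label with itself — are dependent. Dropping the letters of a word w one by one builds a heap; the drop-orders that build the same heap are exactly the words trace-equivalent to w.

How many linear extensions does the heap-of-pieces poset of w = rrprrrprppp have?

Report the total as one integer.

0(r) covers ∅
1(r) covers 0:r
2(p) covers ∅
3(r) covers 1:r
4(r) covers 3:r
5(r) covers 4:r
6(p) covers 2:p
7(r) covers 5:r
8(p) covers 6:p
9(p) covers 8:p
10(p) covers 9:p
floor of heap: 0:r, 2:p
completions by unplaced set U, small U first (add the entries for U minus each lowest piece of U):
  |U|=1: {7}:1  {10}:1
  |U|=2: {5,7}:1  {7,10}:2  {9,10}:1
  |U|=3: {4,5,7}:1  {5,7,10}:3  {7,9,10}:3  {8,9,10}:1
  |U|=4: {3,4,5,7}:1  {4,5,7,10}:4  {5,7,9,10}:6  {6,8,9,10}:1  {7,8,9,10}:4
  |U|=5: {1,3,4,5,7}:1  {2,6,8,9,10}:1  {3,4,5,7,10}:5  {4,5,7,9,10}:10  {5,7,8,9,10}:10  {6,7,8,9,10}:5
  |U|=6: {0,1,3,4,5,7}:1  {1,3,4,5,7,10}:6  {2,6,7,8,9,10}:6  {3,4,5,7,9,10}:15  {4,5,7,8,9,10}:20  {5,6,7,8,9,10}:15
  |U|=7: {0,1,3,4,5,7,10}:7  {1,3,4,5,7,9,10}:21  {2,5,6,7,8,9,10}:21  {3,4,5,7,8,9,10}:35  {4,5,6,7,8,9,10}:35
  |U|=8: {0,1,3,4,5,7,9,10}:28  {1,3,4,5,7,8,9,10}:56  {2,4,5,6,7,8,9,10}:56  {3,4,5,6,7,8,9,10}:70
  |U|=9: {0,1,3,4,5,7,8,9,10}:84  {1,3,4,5,6,7,8,9,10}:126  {2,3,4,5,6,7,8,9,10}:126
  start at 0(r): 252
  start at 2(p): 210
sum over floor = 462

462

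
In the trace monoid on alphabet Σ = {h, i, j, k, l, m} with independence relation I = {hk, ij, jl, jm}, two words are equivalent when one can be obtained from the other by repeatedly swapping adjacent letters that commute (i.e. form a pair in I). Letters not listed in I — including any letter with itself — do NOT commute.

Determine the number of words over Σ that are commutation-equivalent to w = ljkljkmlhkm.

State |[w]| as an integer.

#0=l has no predecessor
#1=j has no predecessor
#2=k depends on [0:l, 1:j]
#3=l depends on [2:k]
#4=j depends on [2:k]
#5=k depends on [3:l, 4:j]
#6=m depends on [5:k]
#7=l depends on [6:m]
#8=h depends on [7:l]
#9=k depends on [7:l]
#10=m depends on [8:h, 9:k]
sources: [0:l, 1:j]
N(rest) = Σ N(rest − s) over sources s of rest; N(one piece) = 1:
  size 1 → [10]=1
  size 2 → [8,10]=1  [9,10]=1
  size 3 → [8,9,10]=2
  size 4 → [7,8,9,10]=2
  size 5 → [6,7,8,9,10]=2
  size 6 → [5,6,7,8,9,10]=2
  size 7 → [3,5,6,7,8,9,10]=2  [4,5,6,7,8,9,10]=2
  size 8 → [3,4,5,6,7,8,9,10]=4
  size 9 → [2,3,4,5,6,7,8,9,10]=4
  first=0(l) contributes 4
  first=1(j) contributes 4
|[w]| = 8

8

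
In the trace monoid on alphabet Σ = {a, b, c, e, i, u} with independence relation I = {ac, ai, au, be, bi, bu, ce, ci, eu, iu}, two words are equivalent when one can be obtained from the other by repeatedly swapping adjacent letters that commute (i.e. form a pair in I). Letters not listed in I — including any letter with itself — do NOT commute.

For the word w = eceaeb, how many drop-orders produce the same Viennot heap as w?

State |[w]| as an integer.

piece 0:e — minimal
piece 1:c — minimal
piece 2:e rests on {0:e}
piece 3:a rests on {2:e}
piece 4:e rests on {3:a}
piece 5:b rests on {1:c, 3:a}
minimal pieces: {0:e, 1:c}
ways to finish when only these pieces remain (= sum over removing one remaining piece with nothing left below it):
  1 left: {4}→1  {5}→1
  2 left: {1,5}→1  {4,5}→2
  3 left: {1,4,5}→3  {3,4,5}→2
  4 left: {1,3,4,5}→5  {2,3,4,5}→2
  placing 0:e first → 7 extensions
  placing 1:c first → 2 extensions
total linear extensions = 9

9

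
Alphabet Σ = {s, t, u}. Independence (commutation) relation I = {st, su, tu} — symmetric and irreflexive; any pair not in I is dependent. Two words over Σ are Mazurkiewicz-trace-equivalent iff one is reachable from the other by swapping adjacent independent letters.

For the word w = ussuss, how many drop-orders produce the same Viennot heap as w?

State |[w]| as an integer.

piece 0:u — minimal
piece 1:s — minimal
piece 2:s rests on {1:s}
piece 3:u rests on {0:u}
piece 4:s rests on {2:s}
piece 5:s rests on {4:s}
minimal pieces: {0:u, 1:s}
ways to finish when only these pieces remain (= sum over removing one remaining piece with nothing left below it):
  1 left: {3}→1  {5}→1
  2 left: {0,3}→1  {3,5}→2  {4,5}→1
  3 left: {0,3,5}→3  {2,4,5}→1  {3,4,5}→3
  4 left: {0,3,4,5}→6  {1,2,4,5}→1  {2,3,4,5}→4
  placing 0:u first → 5 extensions
  placing 1:s first → 10 extensions
total linear extensions = 15

15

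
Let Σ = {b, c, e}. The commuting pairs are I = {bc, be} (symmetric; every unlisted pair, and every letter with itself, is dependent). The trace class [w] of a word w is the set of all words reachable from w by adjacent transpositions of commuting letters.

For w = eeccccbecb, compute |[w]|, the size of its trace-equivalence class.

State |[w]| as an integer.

45

0(e) covers ∅
1(e) covers 0:e
2(c) covers 1:e
3(c) covers 2:c
4(c) covers 3:c
5(c) covers 4:c
6(b) covers ∅
7(e) covers 5:c
8(c) covers 7:e
9(b) covers 6:b
floor of heap: 0:e, 6:b
completions by unplaced set U, small U first (add the entries for U minus each lowest piece of U):
  |U|=1: {8}:1  {9}:1
  |U|=2: {6,9}:1  {7,8}:1  {8,9}:2
  |U|=3: {5,7,8}:1  {6,8,9}:3  {7,8,9}:3
  |U|=4: {4,5,7,8}:1  {5,7,8,9}:4  {6,7,8,9}:6
  |U|=5: {3,4,5,7,8}:1  {4,5,7,8,9}:5  {5,6,7,8,9}:10
  |U|=6: {2,3,4,5,7,8}:1  {3,4,5,7,8,9}:6  {4,5,6,7,8,9}:15
  |U|=7: {1,2,3,4,5,7,8}:1  {2,3,4,5,7,8,9}:7  {3,4,5,6,7,8,9}:21
  |U|=8: {0,1,2,3,4,5,7,8}:1  {1,2,3,4,5,7,8,9}:8  {2,3,4,5,6,7,8,9}:28
  start at 0(e): 36
  start at 6(b): 9
sum over floor = 45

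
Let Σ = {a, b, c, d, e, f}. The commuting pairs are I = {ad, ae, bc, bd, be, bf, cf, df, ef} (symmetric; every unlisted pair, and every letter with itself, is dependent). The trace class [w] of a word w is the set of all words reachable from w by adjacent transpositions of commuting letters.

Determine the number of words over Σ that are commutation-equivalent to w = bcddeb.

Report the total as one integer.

piece 0:b — minimal
piece 1:c — minimal
piece 2:d rests on {1:c}
piece 3:d rests on {2:d}
piece 4:e rests on {3:d}
piece 5:b rests on {0:b}
minimal pieces: {0:b, 1:c}
ways to finish when only these pieces remain (= sum over removing one remaining piece with nothing left below it):
  1 left: {4}→1  {5}→1
  2 left: {0,5}→1  {3,4}→1  {4,5}→2
  3 left: {0,4,5}→3  {2,3,4}→1  {3,4,5}→3
  4 left: {0,3,4,5}→6  {1,2,3,4}→1  {2,3,4,5}→4
  placing 0:b first → 5 extensions
  placing 1:c first → 10 extensions
total linear extensions = 15

15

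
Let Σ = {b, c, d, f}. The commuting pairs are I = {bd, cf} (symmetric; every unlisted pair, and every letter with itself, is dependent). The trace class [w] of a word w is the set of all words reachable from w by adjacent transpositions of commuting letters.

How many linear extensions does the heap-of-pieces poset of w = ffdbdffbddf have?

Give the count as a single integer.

9

0(f) covers ∅
1(f) covers 0:f
2(d) covers 1:f
3(b) covers 1:f
4(d) covers 2:d
5(f) covers 3:b, 4:d
6(f) covers 5:f
7(b) covers 6:f
8(d) covers 6:f
9(d) covers 8:d
10(f) covers 7:b, 9:d
floor of heap: 0:f
completions by unplaced set U, small U first (add the entries for U minus each lowest piece of U):
  |U|=1: {10}:1
  |U|=2: {7,10}:1  {9,10}:1
  |U|=3: {7,9,10}:2  {8,9,10}:1
  |U|=4: {7,8,9,10}:3
  |U|=5: {6,7,8,9,10}:3
  |U|=6: {5,6,7,8,9,10}:3
  |U|=7: {3,5,6,7,8,9,10}:3  {4,5,6,7,8,9,10}:3
  |U|=8: {2,4,5,6,7,8,9,10}:3  {3,4,5,6,7,8,9,10}:6
  |U|=9: {2,3,4,5,6,7,8,9,10}:9
  start at 0(f): 9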